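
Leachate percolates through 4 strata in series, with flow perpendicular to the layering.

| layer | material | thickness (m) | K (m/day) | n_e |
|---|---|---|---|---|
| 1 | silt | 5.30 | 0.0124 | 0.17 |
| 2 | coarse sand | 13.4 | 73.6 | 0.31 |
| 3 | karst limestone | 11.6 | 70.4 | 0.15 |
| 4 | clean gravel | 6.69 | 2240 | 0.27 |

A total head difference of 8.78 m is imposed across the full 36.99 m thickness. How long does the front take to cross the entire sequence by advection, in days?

With flow normal to the layers, continuity requires the same specific discharge q through every layer.
Σ(b_i/K_i) = 5.30/0.0124 + 13.4/73.6 + 11.6/70.4 + 6.69/2240 = 427.8 d.
q = Δh / Σ(b_i/K_i) = 8.78 / 427.8 = 0.02053 m/day.
In each layer the seepage velocity is v_i = q/n_i, so the layer transit time is t_i = b_i·n_i / q:
  layer 1 (silt): t_1 = 5.30 × 0.17 / 0.02053 = 43.90 d
  layer 2 (coarse sand): t_2 = 13.4 × 0.31 / 0.02053 = 202.4 d
  layer 3 (karst limestone): t_3 = 11.6 × 0.15 / 0.02053 = 84.77 d
  layer 4 (clean gravel): t_4 = 6.69 × 0.27 / 0.02053 = 88.00 d
Total t = Σ t_i = 419.1 days.

419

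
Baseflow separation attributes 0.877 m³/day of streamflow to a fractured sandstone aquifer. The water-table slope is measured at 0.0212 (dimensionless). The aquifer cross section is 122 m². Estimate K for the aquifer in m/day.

0.339

Hydraulic gradient i = 0.0212.
From Q = K·A·i, K = Q / (A·i) = 0.877 / (122.0 × 0.02120) = 0.3391 m/day.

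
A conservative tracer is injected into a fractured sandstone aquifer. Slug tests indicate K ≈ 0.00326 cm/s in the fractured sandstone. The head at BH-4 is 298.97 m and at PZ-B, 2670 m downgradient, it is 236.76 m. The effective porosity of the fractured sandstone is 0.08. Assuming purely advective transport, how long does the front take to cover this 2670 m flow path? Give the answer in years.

8.91

Convert K: 0.00326 cm/s × 864 = 2.817 m/day.
Hydraulic gradient i = (298.97 − 236.76) / 2670 = 62.21 / 2670 = 0.02330.
Darcy flux q = K · i = 2.817 × 0.02330 = 0.06563 m/day.
Seepage velocity v = q / n_e = 0.06563 / 0.08 = 0.8203 m/day.
Travel time t = L / v = 2670 / 0.8203 = 3255 days = 8.911 years.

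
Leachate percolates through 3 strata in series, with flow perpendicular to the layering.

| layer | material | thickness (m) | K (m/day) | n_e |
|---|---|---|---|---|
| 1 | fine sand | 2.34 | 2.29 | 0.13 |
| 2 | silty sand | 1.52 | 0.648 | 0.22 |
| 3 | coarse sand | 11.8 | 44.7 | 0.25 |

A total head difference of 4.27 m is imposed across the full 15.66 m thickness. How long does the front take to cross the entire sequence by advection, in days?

3.05

With flow normal to the layers, continuity requires the same specific discharge q through every layer.
Σ(b_i/K_i) = 2.34/2.29 + 1.52/0.648 + 11.8/44.7 = 3.631 d.
q = Δh / Σ(b_i/K_i) = 4.27 / 3.631 = 1.176 m/day.
In each layer the seepage velocity is v_i = q/n_i, so the layer transit time is t_i = b_i·n_i / q:
  layer 1 (fine sand): t_1 = 2.34 × 0.13 / 1.176 = 0.2587 d
  layer 2 (silty sand): t_2 = 1.52 × 0.22 / 1.176 = 0.2844 d
  layer 3 (coarse sand): t_3 = 11.8 × 0.25 / 1.176 = 2.509 d
Total t = Σ t_i = 3.052 days.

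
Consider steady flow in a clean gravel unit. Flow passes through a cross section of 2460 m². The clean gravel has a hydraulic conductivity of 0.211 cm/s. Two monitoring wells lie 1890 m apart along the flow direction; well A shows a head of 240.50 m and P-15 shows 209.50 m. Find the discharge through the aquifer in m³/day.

7360

Convert K: 0.211 cm/s × 864 = 182.3 m/day.
Hydraulic gradient i = (240.50 − 209.50) / 1890 = 31 / 1890 = 0.01640.
Darcy's law: Q = K · A · i = 182.3 × 2460 × 0.01640 = 7356 m³/day.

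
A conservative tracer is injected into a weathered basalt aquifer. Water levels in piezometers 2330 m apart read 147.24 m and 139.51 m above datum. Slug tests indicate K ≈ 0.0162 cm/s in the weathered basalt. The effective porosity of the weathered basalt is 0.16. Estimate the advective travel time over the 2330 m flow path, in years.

22.0

Convert K: 0.0162 cm/s × 864 = 14.00 m/day.
Hydraulic gradient i = (147.24 − 139.51) / 2330 = 7.73 / 2330 = 0.003318.
Darcy flux q = K · i = 14.00 × 0.003318 = 0.04644 m/day.
Seepage velocity v = q / n_e = 0.04644 / 0.16 = 0.2902 m/day.
Travel time t = L / v = 2330 / 0.2902 = 8028 days = 21.98 years.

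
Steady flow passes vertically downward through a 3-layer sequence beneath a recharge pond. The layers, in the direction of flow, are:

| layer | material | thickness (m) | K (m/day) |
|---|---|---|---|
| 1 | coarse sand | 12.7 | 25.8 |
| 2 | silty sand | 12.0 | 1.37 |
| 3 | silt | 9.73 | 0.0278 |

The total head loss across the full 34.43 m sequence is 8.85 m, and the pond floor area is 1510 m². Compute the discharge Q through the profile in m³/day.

Flow is perpendicular to layering, so the layers act in series and the equivalent K is the thickness-weighted harmonic mean.
Total thickness L = 12.7 + 12.0 + 9.73 = 34.43 m.
Σ(b_i/K_i) = 12.7/25.8 + 12.0/1.37 + 9.73/0.0278 = 359.3 d.
K_eq = L / Σ(b_i/K_i) = 34.43 / 359.3 = 0.09584 m/day.
Q = K_eq · A · (Δh/L) = 0.09584 × 1510 × (8.85/34.43) = 37.20 m³/day.

37.2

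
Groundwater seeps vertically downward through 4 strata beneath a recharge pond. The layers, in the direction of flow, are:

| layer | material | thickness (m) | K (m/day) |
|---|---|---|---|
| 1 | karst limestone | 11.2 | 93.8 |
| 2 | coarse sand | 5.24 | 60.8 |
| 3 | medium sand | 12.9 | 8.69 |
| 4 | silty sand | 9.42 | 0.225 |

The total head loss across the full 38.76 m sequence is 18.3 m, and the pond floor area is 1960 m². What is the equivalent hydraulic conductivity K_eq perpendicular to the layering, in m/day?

Flow is perpendicular to layering, so the layers act in series and the equivalent K is the thickness-weighted harmonic mean.
Total thickness L = 11.2 + 5.24 + 12.9 + 9.42 = 38.76 m.
Σ(b_i/K_i) = 11.2/93.8 + 5.24/60.8 + 12.9/8.69 + 9.42/0.225 = 43.56 d.
K_eq = L / Σ(b_i/K_i) = 38.76 / 43.56 = 0.8899 m/day.

0.890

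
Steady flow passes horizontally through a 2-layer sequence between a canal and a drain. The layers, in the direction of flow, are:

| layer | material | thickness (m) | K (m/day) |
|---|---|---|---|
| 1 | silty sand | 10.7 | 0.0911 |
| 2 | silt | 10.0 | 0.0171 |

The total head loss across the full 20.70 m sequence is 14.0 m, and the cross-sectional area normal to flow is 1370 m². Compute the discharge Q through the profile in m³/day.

Flow is perpendicular to layering, so the layers act in series and the equivalent K is the thickness-weighted harmonic mean.
Total thickness L = 10.7 + 10.0 = 20.70 m.
Σ(b_i/K_i) = 10.7/0.0911 + 10.0/0.0171 = 702.2 d.
K_eq = L / Σ(b_i/K_i) = 20.70 / 702.2 = 0.02948 m/day.
Q = K_eq · A · (Δh/L) = 0.02948 × 1370 × (14.0/20.70) = 27.31 m³/day.

27.3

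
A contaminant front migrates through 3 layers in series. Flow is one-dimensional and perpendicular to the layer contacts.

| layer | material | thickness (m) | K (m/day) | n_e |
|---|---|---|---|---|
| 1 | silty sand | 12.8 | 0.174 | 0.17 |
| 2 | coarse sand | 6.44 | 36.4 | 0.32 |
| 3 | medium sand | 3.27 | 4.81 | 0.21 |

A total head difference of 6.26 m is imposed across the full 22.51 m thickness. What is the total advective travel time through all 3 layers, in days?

58.5

With flow normal to the layers, continuity requires the same specific discharge q through every layer.
Σ(b_i/K_i) = 12.8/0.174 + 6.44/36.4 + 3.27/4.81 = 74.42 d.
q = Δh / Σ(b_i/K_i) = 6.26 / 74.42 = 0.08412 m/day.
In each layer the seepage velocity is v_i = q/n_i, so the layer transit time is t_i = b_i·n_i / q:
  layer 1 (silty sand): t_1 = 12.8 × 0.17 / 0.08412 = 25.87 d
  layer 2 (coarse sand): t_2 = 6.44 × 0.32 / 0.08412 = 24.50 d
  layer 3 (medium sand): t_3 = 3.27 × 0.21 / 0.08412 = 8.164 d
Total t = Σ t_i = 58.53 days.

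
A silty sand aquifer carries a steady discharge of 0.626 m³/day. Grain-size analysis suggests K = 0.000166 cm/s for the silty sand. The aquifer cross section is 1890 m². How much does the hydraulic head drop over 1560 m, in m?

3.60

Convert K: 0.000166 cm/s × 864 = 0.1434 m/day.
From Q = K·A·i, i = Q / (K·A) = 0.626 / (0.1434 × 1890) = 0.002309.
Head loss Δh = i · L = 0.002309 × 1560 = 3.603 m.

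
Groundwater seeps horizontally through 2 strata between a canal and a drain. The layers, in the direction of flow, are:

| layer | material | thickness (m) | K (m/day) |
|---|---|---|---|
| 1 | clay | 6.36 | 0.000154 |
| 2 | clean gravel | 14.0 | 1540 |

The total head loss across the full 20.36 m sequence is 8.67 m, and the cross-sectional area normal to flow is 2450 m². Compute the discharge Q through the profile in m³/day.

Flow is perpendicular to layering, so the layers act in series and the equivalent K is the thickness-weighted harmonic mean.
Total thickness L = 6.36 + 14.0 = 20.36 m.
Σ(b_i/K_i) = 6.36/0.000154 + 14.0/1540 = 41299 d.
K_eq = L / Σ(b_i/K_i) = 20.36 / 41299 = 0.0004930 m/day.
Q = K_eq · A · (Δh/L) = 0.0004930 × 2450 × (8.67/20.36) = 0.5143 m³/day.

0.514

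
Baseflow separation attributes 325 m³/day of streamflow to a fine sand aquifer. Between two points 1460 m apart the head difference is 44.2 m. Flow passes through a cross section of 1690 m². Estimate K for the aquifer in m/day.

Hydraulic gradient i = Δh / L = 44.2 / 1460 = 0.03027.
From Q = K·A·i, K = Q / (A·i) = 325 / (1690 × 0.03027) = 6.352 m/day.

6.35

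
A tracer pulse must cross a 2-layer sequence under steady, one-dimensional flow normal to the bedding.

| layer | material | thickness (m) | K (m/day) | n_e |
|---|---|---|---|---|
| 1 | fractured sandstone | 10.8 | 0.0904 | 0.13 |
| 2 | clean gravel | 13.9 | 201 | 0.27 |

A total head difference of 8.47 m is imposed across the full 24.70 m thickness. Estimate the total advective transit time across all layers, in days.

72.8

With flow normal to the layers, continuity requires the same specific discharge q through every layer.
Σ(b_i/K_i) = 10.8/0.0904 + 13.9/201 = 119.5 d.
q = Δh / Σ(b_i/K_i) = 8.47 / 119.5 = 0.07086 m/day.
In each layer the seepage velocity is v_i = q/n_i, so the layer transit time is t_i = b_i·n_i / q:
  layer 1 (fractured sandstone): t_1 = 10.8 × 0.13 / 0.07086 = 19.81 d
  layer 2 (clean gravel): t_2 = 13.9 × 0.27 / 0.07086 = 52.97 d
Total t = Σ t_i = 72.78 days.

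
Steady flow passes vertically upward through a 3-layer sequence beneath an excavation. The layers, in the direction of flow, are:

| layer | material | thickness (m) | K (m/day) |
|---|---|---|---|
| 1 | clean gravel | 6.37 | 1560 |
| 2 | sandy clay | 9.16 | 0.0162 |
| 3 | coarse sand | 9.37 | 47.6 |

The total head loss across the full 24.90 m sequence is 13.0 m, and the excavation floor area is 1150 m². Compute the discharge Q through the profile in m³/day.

26.4

Flow is perpendicular to layering, so the layers act in series and the equivalent K is the thickness-weighted harmonic mean.
Total thickness L = 6.37 + 9.16 + 9.37 = 24.90 m.
Σ(b_i/K_i) = 6.37/1560 + 9.16/0.0162 + 9.37/47.6 = 565.6 d.
K_eq = L / Σ(b_i/K_i) = 24.90 / 565.6 = 0.04402 m/day.
Q = K_eq · A · (Δh/L) = 0.04402 × 1150 × (13.0/24.90) = 26.43 m³/day.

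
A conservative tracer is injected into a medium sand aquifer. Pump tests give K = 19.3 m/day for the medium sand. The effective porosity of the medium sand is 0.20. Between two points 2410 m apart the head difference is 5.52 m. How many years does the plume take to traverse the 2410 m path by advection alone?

29.9

Hydraulic gradient i = Δh / L = 5.52 / 2410 = 0.002290.
Darcy flux q = K · i = 19.30 × 0.002290 = 0.04421 m/day.
Seepage velocity v = q / n_e = 0.04421 / 0.20 = 0.2210 m/day.
Travel time t = L / v = 2410 / 0.2210 = 10904 days = 29.85 years.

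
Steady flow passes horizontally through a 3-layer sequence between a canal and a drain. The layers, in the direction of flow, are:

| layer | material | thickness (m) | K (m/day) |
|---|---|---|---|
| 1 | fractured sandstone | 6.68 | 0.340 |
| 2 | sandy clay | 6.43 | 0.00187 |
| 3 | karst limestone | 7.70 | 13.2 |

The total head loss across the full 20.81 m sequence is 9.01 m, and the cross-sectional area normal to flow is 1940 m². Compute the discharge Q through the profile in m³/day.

5.05

Flow is perpendicular to layering, so the layers act in series and the equivalent K is the thickness-weighted harmonic mean.
Total thickness L = 6.68 + 6.43 + 7.70 = 20.81 m.
Σ(b_i/K_i) = 6.68/0.340 + 6.43/0.00187 + 7.70/13.2 = 3459 d.
K_eq = L / Σ(b_i/K_i) = 20.81 / 3459 = 0.006017 m/day.
Q = K_eq · A · (Δh/L) = 0.006017 × 1940 × (9.01/20.81) = 5.054 m³/day.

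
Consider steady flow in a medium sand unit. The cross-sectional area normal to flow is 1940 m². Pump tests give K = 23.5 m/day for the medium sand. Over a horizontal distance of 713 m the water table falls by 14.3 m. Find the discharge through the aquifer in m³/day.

914

Hydraulic gradient i = Δh / L = 14.3 / 713 = 0.02006.
Darcy's law: Q = K · A · i = 23.50 × 1940 × 0.02006 = 914.4 m³/day.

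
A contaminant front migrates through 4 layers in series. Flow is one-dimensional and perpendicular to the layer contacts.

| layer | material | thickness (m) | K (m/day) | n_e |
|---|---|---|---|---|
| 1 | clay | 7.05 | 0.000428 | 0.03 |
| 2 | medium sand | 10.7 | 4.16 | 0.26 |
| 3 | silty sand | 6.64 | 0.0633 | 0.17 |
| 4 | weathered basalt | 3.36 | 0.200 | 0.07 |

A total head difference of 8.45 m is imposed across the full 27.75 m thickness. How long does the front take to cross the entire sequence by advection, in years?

23.4

With flow normal to the layers, continuity requires the same specific discharge q through every layer.
Σ(b_i/K_i) = 7.05/0.000428 + 10.7/4.16 + 6.64/0.0633 + 3.36/0.200 = 16596 d.
q = Δh / Σ(b_i/K_i) = 8.45 / 16596 = 0.0005092 m/day.
In each layer the seepage velocity is v_i = q/n_i, so the layer transit time is t_i = b_i·n_i / q:
  layer 1 (clay): t_1 = 7.05 × 0.03 / 0.0005092 = 415.4 d
  layer 2 (medium sand): t_2 = 10.7 × 0.26 / 0.0005092 = 5464 d
  layer 3 (silty sand): t_3 = 6.64 × 0.17 / 0.0005092 = 2217 d
  layer 4 (weathered basalt): t_4 = 3.36 × 0.07 / 0.0005092 = 461.9 d
Total t = Σ t_i = 8558 days = 23.43 years.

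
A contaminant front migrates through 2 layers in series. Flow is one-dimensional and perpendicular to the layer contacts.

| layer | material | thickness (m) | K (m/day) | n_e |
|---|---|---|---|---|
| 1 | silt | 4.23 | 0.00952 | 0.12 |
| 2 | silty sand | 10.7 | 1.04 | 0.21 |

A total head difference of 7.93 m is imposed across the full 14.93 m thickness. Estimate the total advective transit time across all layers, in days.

With flow normal to the layers, continuity requires the same specific discharge q through every layer.
Σ(b_i/K_i) = 4.23/0.00952 + 10.7/1.04 = 454.6 d.
q = Δh / Σ(b_i/K_i) = 7.93 / 454.6 = 0.01744 m/day.
In each layer the seepage velocity is v_i = q/n_i, so the layer transit time is t_i = b_i·n_i / q:
  layer 1 (silt): t_1 = 4.23 × 0.12 / 0.01744 = 29.10 d
  layer 2 (silty sand): t_2 = 10.7 × 0.21 / 0.01744 = 128.8 d
Total t = Σ t_i = 157.9 days.

158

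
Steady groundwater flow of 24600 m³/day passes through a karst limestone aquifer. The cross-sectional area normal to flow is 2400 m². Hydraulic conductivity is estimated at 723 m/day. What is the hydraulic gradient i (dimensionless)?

From Q = K·A·i, i = Q / (K·A) = 24600 / (723.0 × 2400) = 0.01418.

0.0142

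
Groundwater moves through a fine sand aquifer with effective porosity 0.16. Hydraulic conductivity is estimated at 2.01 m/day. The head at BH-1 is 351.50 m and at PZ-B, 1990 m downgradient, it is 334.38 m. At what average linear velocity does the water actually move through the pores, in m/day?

Hydraulic gradient i = (351.50 − 334.38) / 1990 = 17.12 / 1990 = 0.008603.
Darcy flux q = K · i = 2.010 × 0.008603 = 0.01729 m/day.
Seepage velocity v = q / n_e = 0.01729 / 0.16 = 0.1081 m/day.

0.108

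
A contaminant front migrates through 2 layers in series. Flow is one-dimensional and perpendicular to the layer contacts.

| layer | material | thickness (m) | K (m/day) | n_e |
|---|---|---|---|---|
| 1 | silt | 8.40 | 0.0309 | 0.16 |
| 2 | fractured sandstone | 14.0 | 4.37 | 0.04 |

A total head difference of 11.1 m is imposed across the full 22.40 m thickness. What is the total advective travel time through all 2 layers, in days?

With flow normal to the layers, continuity requires the same specific discharge q through every layer.
Σ(b_i/K_i) = 8.40/0.0309 + 14.0/4.37 = 275.0 d.
q = Δh / Σ(b_i/K_i) = 11.1 / 275.0 = 0.04036 m/day.
In each layer the seepage velocity is v_i = q/n_i, so the layer transit time is t_i = b_i·n_i / q:
  layer 1 (silt): t_1 = 8.40 × 0.16 / 0.04036 = 33.30 d
  layer 2 (fractured sandstone): t_2 = 14.0 × 0.04 / 0.04036 = 13.88 d
Total t = Σ t_i = 47.18 days.

47.2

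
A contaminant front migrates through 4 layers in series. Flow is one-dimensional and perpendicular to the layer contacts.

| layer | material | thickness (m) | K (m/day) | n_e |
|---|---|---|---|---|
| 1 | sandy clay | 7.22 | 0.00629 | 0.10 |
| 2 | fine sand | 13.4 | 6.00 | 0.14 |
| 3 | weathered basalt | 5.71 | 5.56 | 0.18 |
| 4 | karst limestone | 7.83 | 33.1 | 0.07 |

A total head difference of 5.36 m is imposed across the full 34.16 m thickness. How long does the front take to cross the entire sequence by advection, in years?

With flow normal to the layers, continuity requires the same specific discharge q through every layer.
Σ(b_i/K_i) = 7.22/0.00629 + 13.4/6.00 + 5.71/5.56 + 7.83/33.1 = 1151 d.
q = Δh / Σ(b_i/K_i) = 5.36 / 1151 = 0.004655 m/day.
In each layer the seepage velocity is v_i = q/n_i, so the layer transit time is t_i = b_i·n_i / q:
  layer 1 (sandy clay): t_1 = 7.22 × 0.10 / 0.004655 = 155.1 d
  layer 2 (fine sand): t_2 = 13.4 × 0.14 / 0.004655 = 403.0 d
  layer 3 (weathered basalt): t_3 = 5.71 × 0.18 / 0.004655 = 220.8 d
  layer 4 (karst limestone): t_4 = 7.83 × 0.07 / 0.004655 = 117.7 d
Total t = Σ t_i = 896.6 days = 2.455 years.

2.45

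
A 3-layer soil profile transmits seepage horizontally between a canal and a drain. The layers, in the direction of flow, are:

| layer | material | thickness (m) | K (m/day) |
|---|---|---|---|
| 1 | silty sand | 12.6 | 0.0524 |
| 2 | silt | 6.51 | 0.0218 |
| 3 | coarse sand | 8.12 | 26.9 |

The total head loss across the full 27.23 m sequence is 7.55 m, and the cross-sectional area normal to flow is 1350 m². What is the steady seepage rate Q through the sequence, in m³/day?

18.9

Flow is perpendicular to layering, so the layers act in series and the equivalent K is the thickness-weighted harmonic mean.
Total thickness L = 12.6 + 6.51 + 8.12 = 27.23 m.
Σ(b_i/K_i) = 12.6/0.0524 + 6.51/0.0218 + 8.12/26.9 = 539.4 d.
K_eq = L / Σ(b_i/K_i) = 27.23 / 539.4 = 0.05048 m/day.
Q = K_eq · A · (Δh/L) = 0.05048 × 1350 × (7.55/27.23) = 18.90 m³/day.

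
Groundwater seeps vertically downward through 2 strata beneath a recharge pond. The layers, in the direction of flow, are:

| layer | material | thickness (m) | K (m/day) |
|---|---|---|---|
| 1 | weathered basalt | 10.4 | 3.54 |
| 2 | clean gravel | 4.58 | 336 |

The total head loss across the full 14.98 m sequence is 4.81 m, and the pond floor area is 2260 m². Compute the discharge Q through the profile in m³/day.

Flow is perpendicular to layering, so the layers act in series and the equivalent K is the thickness-weighted harmonic mean.
Total thickness L = 10.4 + 4.58 = 14.98 m.
Σ(b_i/K_i) = 10.4/3.54 + 4.58/336 = 2.951 d.
K_eq = L / Σ(b_i/K_i) = 14.98 / 2.951 = 5.075 m/day.
Q = K_eq · A · (Δh/L) = 5.075 × 2260 × (4.81/14.98) = 3683 m³/day.

3680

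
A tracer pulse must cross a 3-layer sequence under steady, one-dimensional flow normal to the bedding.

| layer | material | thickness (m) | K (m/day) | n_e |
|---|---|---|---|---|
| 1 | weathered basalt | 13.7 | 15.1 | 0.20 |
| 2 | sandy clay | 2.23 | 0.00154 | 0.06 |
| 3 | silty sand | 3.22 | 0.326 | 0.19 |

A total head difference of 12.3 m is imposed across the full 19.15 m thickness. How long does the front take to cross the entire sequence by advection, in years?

With flow normal to the layers, continuity requires the same specific discharge q through every layer.
Σ(b_i/K_i) = 13.7/15.1 + 2.23/0.00154 + 3.22/0.326 = 1459 d.
q = Δh / Σ(b_i/K_i) = 12.3 / 1459 = 0.008431 m/day.
In each layer the seepage velocity is v_i = q/n_i, so the layer transit time is t_i = b_i·n_i / q:
  layer 1 (weathered basalt): t_1 = 13.7 × 0.20 / 0.008431 = 325.0 d
  layer 2 (sandy clay): t_2 = 2.23 × 0.06 / 0.008431 = 15.87 d
  layer 3 (silty sand): t_3 = 3.22 × 0.19 / 0.008431 = 72.56 d
Total t = Σ t_i = 413.4 days = 1.132 years.

1.13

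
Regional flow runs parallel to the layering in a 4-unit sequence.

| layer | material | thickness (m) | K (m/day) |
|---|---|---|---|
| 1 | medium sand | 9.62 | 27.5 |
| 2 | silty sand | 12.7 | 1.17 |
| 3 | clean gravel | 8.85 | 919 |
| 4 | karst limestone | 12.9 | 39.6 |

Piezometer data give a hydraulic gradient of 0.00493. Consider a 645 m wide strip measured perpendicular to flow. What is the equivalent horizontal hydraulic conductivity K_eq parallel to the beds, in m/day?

Flow is parallel to layering, so each bed carries its own Darcy discharge and the transmissivities add.
Σ(K_i·b_i) = 27.5×9.62 + 1.17×12.7 + 919×8.85 + 39.6×12.9 = 8923 m²/day.
Total thickness b = 44.07 m, so K_eq = Σ(K_i·b_i)/b = 202.5 m/day.

202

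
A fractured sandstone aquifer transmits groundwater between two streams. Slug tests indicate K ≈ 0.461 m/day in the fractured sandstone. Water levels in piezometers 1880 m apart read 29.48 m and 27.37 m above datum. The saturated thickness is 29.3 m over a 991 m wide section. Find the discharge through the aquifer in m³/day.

Cross-sectional area A = 991 × 29.3 = 29036 m².
Hydraulic gradient i = (29.48 − 27.37) / 1880 = 2.11 / 1880 = 0.001122.
Darcy's law: Q = K · A · i = 0.4610 × 29036 × 0.001122 = 15.02 m³/day.

15.0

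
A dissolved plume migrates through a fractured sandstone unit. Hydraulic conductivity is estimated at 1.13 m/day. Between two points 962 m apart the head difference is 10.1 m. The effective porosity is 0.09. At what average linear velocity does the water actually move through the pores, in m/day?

Hydraulic gradient i = Δh / L = 10.1 / 962 = 0.01050.
Darcy flux q = K · i = 1.130 × 0.01050 = 0.01186 m/day.
Seepage velocity v = q / n_e = 0.01186 / 0.09 = 0.1318 m/day.

0.132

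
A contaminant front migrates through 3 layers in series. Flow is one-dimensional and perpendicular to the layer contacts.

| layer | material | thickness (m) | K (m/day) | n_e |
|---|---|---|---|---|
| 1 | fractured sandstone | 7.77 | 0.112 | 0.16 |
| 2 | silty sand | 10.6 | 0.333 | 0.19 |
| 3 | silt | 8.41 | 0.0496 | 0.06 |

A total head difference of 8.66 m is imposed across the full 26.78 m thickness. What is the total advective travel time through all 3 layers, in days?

118

With flow normal to the layers, continuity requires the same specific discharge q through every layer.
Σ(b_i/K_i) = 7.77/0.112 + 10.6/0.333 + 8.41/0.0496 = 270.8 d.
q = Δh / Σ(b_i/K_i) = 8.66 / 270.8 = 0.03198 m/day.
In each layer the seepage velocity is v_i = q/n_i, so the layer transit time is t_i = b_i·n_i / q:
  layer 1 (fractured sandstone): t_1 = 7.77 × 0.16 / 0.03198 = 38.87 d
  layer 2 (silty sand): t_2 = 10.6 × 0.19 / 0.03198 = 62.97 d
  layer 3 (silt): t_3 = 8.41 × 0.06 / 0.03198 = 15.78 d
Total t = Σ t_i = 117.6 days.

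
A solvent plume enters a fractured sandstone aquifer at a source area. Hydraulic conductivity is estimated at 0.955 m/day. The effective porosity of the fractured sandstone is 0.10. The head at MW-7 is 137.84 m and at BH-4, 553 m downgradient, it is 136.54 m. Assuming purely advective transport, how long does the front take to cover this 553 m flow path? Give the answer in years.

67.4

Hydraulic gradient i = (137.84 − 136.54) / 553 = 1.3 / 553 = 0.002351.
Darcy flux q = K · i = 0.9550 × 0.002351 = 0.002245 m/day.
Seepage velocity v = q / n_e = 0.002245 / 0.10 = 0.02245 m/day.
Travel time t = L / v = 553 / 0.02245 = 24632 days = 67.44 years.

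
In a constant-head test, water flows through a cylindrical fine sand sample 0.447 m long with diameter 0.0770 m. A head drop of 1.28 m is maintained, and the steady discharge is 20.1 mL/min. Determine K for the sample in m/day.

2.17

Cross-sectional area A = π·(d/2)² = π × (0.0770/2)² = 0.004657 m².
Convert discharge: 20.1 mL/min = 3.350e-07 m³/s.
Darcy's law rearranged: K = Q·L / (A·Δh) = 3.350e-07 × 0.447 / (0.004657 × 1.28) = 2.512e-05 m/s = 2.171 m/day.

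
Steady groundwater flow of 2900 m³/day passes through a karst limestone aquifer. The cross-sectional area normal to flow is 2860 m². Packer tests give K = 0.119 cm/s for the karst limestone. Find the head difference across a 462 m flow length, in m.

Convert K: 0.119 cm/s × 864 = 102.8 m/day.
From Q = K·A·i, i = Q / (K·A) = 2900 / (102.8 × 2860) = 0.009862.
Head loss Δh = i · L = 0.009862 × 462 = 4.556 m.

4.56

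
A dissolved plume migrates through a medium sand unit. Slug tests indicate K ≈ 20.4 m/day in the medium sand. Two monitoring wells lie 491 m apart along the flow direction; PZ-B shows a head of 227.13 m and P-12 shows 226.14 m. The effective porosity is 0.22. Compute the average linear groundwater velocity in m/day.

Hydraulic gradient i = (227.13 − 226.14) / 491 = 0.99 / 491 = 0.002016.
Darcy flux q = K · i = 20.40 × 0.002016 = 0.04113 m/day.
Seepage velocity v = q / n_e = 0.04113 / 0.22 = 0.1870 m/day.

0.187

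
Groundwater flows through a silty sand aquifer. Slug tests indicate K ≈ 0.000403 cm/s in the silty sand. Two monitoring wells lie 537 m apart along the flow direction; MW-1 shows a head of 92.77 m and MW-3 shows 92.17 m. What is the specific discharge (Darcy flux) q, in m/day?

0.000389

Convert K: 0.000403 cm/s × 864 = 0.3482 m/day.
Hydraulic gradient i = (92.77 − 92.17) / 537 = 0.6 / 537 = 0.001117.
Specific discharge q = K · i = 0.3482 × 0.001117 = 0.0003890 m/day.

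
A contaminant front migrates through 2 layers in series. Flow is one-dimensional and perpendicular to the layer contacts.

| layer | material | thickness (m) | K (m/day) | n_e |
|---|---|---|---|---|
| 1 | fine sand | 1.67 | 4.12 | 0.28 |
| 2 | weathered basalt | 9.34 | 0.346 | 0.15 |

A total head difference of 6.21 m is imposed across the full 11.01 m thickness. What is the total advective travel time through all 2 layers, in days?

8.24

With flow normal to the layers, continuity requires the same specific discharge q through every layer.
Σ(b_i/K_i) = 1.67/4.12 + 9.34/0.346 = 27.40 d.
q = Δh / Σ(b_i/K_i) = 6.21 / 27.40 = 0.2266 m/day.
In each layer the seepage velocity is v_i = q/n_i, so the layer transit time is t_i = b_i·n_i / q:
  layer 1 (fine sand): t_1 = 1.67 × 0.28 / 0.2266 = 2.063 d
  layer 2 (weathered basalt): t_2 = 9.34 × 0.15 / 0.2266 = 6.181 d
Total t = Σ t_i = 8.245 days.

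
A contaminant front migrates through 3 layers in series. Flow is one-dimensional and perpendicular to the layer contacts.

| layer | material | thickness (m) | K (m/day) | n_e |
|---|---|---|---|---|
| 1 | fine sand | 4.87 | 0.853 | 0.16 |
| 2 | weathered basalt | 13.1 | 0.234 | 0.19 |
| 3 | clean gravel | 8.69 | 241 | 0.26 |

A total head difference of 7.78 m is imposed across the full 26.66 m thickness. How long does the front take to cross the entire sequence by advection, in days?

With flow normal to the layers, continuity requires the same specific discharge q through every layer.
Σ(b_i/K_i) = 4.87/0.853 + 13.1/0.234 + 8.69/241 = 61.73 d.
q = Δh / Σ(b_i/K_i) = 7.78 / 61.73 = 0.1260 m/day.
In each layer the seepage velocity is v_i = q/n_i, so the layer transit time is t_i = b_i·n_i / q:
  layer 1 (fine sand): t_1 = 4.87 × 0.16 / 0.1260 = 6.182 d
  layer 2 (weathered basalt): t_2 = 13.1 × 0.19 / 0.1260 = 19.75 d
  layer 3 (clean gravel): t_3 = 8.69 × 0.26 / 0.1260 = 17.93 d
Total t = Σ t_i = 43.86 days.

43.9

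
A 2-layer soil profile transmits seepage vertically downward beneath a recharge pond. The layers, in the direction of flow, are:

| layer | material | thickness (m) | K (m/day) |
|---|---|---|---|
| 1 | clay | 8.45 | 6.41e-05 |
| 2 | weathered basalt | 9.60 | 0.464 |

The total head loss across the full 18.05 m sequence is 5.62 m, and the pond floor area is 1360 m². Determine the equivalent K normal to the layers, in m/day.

0.000137

Flow is perpendicular to layering, so the layers act in series and the equivalent K is the thickness-weighted harmonic mean.
Total thickness L = 8.45 + 9.60 = 18.05 m.
Σ(b_i/K_i) = 8.45/6.41e-05 + 9.60/0.464 = 1.318e+05 d.
K_eq = L / Σ(b_i/K_i) = 18.05 / 1.318e+05 = 0.0001369 m/day.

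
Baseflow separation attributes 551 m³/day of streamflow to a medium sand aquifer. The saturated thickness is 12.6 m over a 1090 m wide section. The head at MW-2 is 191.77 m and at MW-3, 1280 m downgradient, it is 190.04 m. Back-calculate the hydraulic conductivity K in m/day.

29.7

Cross-sectional area A = 1090 × 12.6 = 13734 m².
Hydraulic gradient i = (191.77 − 190.04) / 1280 = 1.73 / 1280 = 0.001352.
From Q = K·A·i, K = Q / (A·i) = 551 / (13734 × 0.001352) = 29.68 m/day.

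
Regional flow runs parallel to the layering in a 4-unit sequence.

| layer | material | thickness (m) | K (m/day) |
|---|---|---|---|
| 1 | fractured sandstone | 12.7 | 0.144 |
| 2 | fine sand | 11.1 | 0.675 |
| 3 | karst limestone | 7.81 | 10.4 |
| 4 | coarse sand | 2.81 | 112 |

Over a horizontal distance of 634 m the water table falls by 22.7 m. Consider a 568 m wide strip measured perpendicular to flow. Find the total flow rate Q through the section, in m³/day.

Flow is parallel to layering, so each bed carries its own Darcy discharge and the transmissivities add.
Σ(K_i·b_i) = 0.144×12.7 + 0.675×11.1 + 10.4×7.81 + 112×2.81 = 405.3 m²/day.
Hydraulic gradient i = Δh / L = 22.7 / 634 = 0.03580.
Q = Σ(K_i·b_i) · W · i = 405.3 × 568 × 0.03580 = 8242 m³/day.

8240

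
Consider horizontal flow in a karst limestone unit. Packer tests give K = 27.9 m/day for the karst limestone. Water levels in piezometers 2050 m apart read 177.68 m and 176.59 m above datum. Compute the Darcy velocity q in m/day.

0.0148

Hydraulic gradient i = (177.68 − 176.59) / 2050 = 1.09 / 2050 = 0.0005317.
Specific discharge q = K · i = 27.90 × 0.0005317 = 0.01483 m/day.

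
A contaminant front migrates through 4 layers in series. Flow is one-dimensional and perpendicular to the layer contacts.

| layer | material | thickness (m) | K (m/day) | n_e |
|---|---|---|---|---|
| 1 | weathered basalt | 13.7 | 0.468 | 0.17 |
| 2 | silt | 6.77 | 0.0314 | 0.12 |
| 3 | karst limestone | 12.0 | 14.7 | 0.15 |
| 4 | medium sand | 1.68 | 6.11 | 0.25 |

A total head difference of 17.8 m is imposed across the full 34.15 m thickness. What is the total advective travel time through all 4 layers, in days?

With flow normal to the layers, continuity requires the same specific discharge q through every layer.
Σ(b_i/K_i) = 13.7/0.468 + 6.77/0.0314 + 12.0/14.7 + 1.68/6.11 = 246.0 d.
q = Δh / Σ(b_i/K_i) = 17.8 / 246.0 = 0.07237 m/day.
In each layer the seepage velocity is v_i = q/n_i, so the layer transit time is t_i = b_i·n_i / q:
  layer 1 (weathered basalt): t_1 = 13.7 × 0.17 / 0.07237 = 32.18 d
  layer 2 (silt): t_2 = 6.77 × 0.12 / 0.07237 = 11.23 d
  layer 3 (karst limestone): t_3 = 12.0 × 0.15 / 0.07237 = 24.87 d
  layer 4 (medium sand): t_4 = 1.68 × 0.25 / 0.07237 = 5.804 d
Total t = Σ t_i = 74.09 days.

74.1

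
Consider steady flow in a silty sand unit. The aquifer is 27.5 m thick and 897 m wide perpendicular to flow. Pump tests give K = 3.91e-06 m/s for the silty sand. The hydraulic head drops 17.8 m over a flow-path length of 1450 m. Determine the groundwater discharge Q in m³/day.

Convert K: 3.91e-06 m/s × 86400 = 0.3378 m/day.
Cross-sectional area A = 897 × 27.5 = 24668 m².
Hydraulic gradient i = Δh / L = 17.8 / 1450 = 0.01228.
Darcy's law: Q = K · A · i = 0.3378 × 24668 × 0.01228 = 102.3 m³/day.

102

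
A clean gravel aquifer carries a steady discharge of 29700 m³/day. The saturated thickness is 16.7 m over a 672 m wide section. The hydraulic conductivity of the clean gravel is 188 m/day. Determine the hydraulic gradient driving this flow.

Cross-sectional area A = 672 × 16.7 = 11222 m².
From Q = K·A·i, i = Q / (K·A) = 29700 / (188.0 × 11222) = 0.01408.

0.0141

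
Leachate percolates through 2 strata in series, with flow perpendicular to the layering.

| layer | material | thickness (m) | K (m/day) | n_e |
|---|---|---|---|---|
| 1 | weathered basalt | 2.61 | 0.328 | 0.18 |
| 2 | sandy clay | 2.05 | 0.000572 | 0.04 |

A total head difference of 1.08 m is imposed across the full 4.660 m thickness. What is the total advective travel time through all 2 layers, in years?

5.02

With flow normal to the layers, continuity requires the same specific discharge q through every layer.
Σ(b_i/K_i) = 2.61/0.328 + 2.05/0.000572 = 3592 d.
q = Δh / Σ(b_i/K_i) = 1.08 / 3592 = 0.0003007 m/day.
In each layer the seepage velocity is v_i = q/n_i, so the layer transit time is t_i = b_i·n_i / q:
  layer 1 (weathered basalt): t_1 = 2.61 × 0.18 / 0.0003007 = 1562 d
  layer 2 (sandy clay): t_2 = 2.05 × 0.04 / 0.0003007 = 272.7 d
Total t = Σ t_i = 1835 days = 5.024 years.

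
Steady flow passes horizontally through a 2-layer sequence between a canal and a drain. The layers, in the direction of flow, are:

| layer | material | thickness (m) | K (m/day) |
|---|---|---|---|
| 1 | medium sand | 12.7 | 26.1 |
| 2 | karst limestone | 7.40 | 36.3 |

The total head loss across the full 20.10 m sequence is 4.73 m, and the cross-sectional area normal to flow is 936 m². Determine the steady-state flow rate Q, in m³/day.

Flow is perpendicular to layering, so the layers act in series and the equivalent K is the thickness-weighted harmonic mean.
Total thickness L = 12.7 + 7.40 = 20.10 m.
Σ(b_i/K_i) = 12.7/26.1 + 7.40/36.3 = 0.6904 d.
K_eq = L / Σ(b_i/K_i) = 20.10 / 0.6904 = 29.11 m/day.
Q = K_eq · A · (Δh/L) = 29.11 × 936 × (4.73/20.10) = 6412 m³/day.

6410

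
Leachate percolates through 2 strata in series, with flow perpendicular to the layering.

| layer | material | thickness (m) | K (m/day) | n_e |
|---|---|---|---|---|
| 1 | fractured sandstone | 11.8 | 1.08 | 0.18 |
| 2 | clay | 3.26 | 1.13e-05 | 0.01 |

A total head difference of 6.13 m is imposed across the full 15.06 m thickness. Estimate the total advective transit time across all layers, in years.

278

With flow normal to the layers, continuity requires the same specific discharge q through every layer.
Σ(b_i/K_i) = 11.8/1.08 + 3.26/1.13e-05 = 2.885e+05 d.
q = Δh / Σ(b_i/K_i) = 6.13 / 2.885e+05 = 2.125e-05 m/day.
In each layer the seepage velocity is v_i = q/n_i, so the layer transit time is t_i = b_i·n_i / q:
  layer 1 (fractured sandstone): t_1 = 11.8 × 0.18 / 2.125e-05 = 99965 d
  layer 2 (clay): t_2 = 3.26 × 0.01 / 2.125e-05 = 1534 d
Total t = Σ t_i = 1.015e+05 days = 277.9 years.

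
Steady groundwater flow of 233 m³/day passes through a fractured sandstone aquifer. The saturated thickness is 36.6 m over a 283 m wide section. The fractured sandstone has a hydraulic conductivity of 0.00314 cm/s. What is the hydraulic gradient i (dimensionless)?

Convert K: 0.00314 cm/s × 864 = 2.713 m/day.
Cross-sectional area A = 283 × 36.6 = 10358 m².
From Q = K·A·i, i = Q / (K·A) = 233 / (2.713 × 10358) = 0.008292.

0.00829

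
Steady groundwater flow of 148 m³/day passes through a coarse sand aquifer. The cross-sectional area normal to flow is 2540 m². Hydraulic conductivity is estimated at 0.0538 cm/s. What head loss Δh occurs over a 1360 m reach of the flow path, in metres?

Convert K: 0.0538 cm/s × 864 = 46.48 m/day.
From Q = K·A·i, i = Q / (K·A) = 148 / (46.48 × 2540) = 0.001254.
Head loss Δh = i · L = 0.001254 × 1360 = 1.705 m.

1.70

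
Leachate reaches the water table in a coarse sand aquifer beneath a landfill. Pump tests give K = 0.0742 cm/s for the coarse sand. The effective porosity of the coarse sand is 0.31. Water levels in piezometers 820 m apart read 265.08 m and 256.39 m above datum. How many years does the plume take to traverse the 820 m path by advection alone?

1.02

Convert K: 0.0742 cm/s × 864 = 64.11 m/day.
Hydraulic gradient i = (265.08 − 256.39) / 820 = 8.69 / 820 = 0.01060.
Darcy flux q = K · i = 64.11 × 0.01060 = 0.6794 m/day.
Seepage velocity v = q / n_e = 0.6794 / 0.31 = 2.192 m/day.
Travel time t = L / v = 820 / 2.192 = 374.2 days = 1.024 years.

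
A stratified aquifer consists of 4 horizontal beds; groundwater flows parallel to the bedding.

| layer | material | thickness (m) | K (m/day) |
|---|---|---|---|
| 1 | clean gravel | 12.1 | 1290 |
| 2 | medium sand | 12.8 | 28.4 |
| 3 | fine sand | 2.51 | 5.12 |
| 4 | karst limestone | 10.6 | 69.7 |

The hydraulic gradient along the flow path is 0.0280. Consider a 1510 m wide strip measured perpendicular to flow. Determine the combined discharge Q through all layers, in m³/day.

707000

Flow is parallel to layering, so each bed carries its own Darcy discharge and the transmissivities add.
Σ(K_i·b_i) = 1290×12.1 + 28.4×12.8 + 5.12×2.51 + 69.7×10.6 = 16724 m²/day.
Hydraulic gradient i = 0.0280.
Q = Σ(K_i·b_i) · W · i = 16724 × 1510 × 0.02800 = 7.071e+05 m³/day.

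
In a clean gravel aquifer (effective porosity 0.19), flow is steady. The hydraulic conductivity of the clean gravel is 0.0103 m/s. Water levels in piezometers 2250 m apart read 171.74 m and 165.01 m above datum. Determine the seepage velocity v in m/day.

Convert K: 0.0103 m/s × 86400 = 889.9 m/day.
Hydraulic gradient i = (171.74 − 165.01) / 2250 = 6.73 / 2250 = 0.002991.
Darcy flux q = K · i = 889.9 × 0.002991 = 2.662 m/day.
Seepage velocity v = q / n_e = 2.662 / 0.19 = 14.01 m/day.

14.0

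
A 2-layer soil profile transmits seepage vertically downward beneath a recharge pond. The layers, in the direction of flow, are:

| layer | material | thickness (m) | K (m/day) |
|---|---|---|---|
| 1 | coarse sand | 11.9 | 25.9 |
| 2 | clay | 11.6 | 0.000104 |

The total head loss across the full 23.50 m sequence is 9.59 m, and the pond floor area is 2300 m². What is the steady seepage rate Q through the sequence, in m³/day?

0.198

Flow is perpendicular to layering, so the layers act in series and the equivalent K is the thickness-weighted harmonic mean.
Total thickness L = 11.9 + 11.6 = 23.50 m.
Σ(b_i/K_i) = 11.9/25.9 + 11.6/0.000104 = 1.115e+05 d.
K_eq = L / Σ(b_i/K_i) = 23.50 / 1.115e+05 = 0.0002107 m/day.
Q = K_eq · A · (Δh/L) = 0.0002107 × 2300 × (9.59/23.50) = 0.1978 m³/day.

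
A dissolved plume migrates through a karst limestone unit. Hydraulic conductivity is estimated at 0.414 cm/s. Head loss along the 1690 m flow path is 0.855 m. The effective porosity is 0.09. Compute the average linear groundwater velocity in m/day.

Convert K: 0.414 cm/s × 864 = 357.7 m/day.
Hydraulic gradient i = Δh / L = 0.855 / 1690 = 0.0005059.
Darcy flux q = K · i = 357.7 × 0.0005059 = 0.1810 m/day.
Seepage velocity v = q / n_e = 0.1810 / 0.09 = 2.011 m/day.

2.01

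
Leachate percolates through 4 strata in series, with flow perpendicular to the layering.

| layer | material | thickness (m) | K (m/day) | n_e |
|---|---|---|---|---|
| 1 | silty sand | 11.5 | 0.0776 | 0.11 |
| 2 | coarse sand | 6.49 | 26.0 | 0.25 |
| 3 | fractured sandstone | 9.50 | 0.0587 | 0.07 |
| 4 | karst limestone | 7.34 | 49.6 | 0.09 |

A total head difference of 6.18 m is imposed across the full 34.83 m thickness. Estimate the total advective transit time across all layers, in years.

0.579

With flow normal to the layers, continuity requires the same specific discharge q through every layer.
Σ(b_i/K_i) = 11.5/0.0776 + 6.49/26.0 + 9.50/0.0587 + 7.34/49.6 = 310.4 d.
q = Δh / Σ(b_i/K_i) = 6.18 / 310.4 = 0.01991 m/day.
In each layer the seepage velocity is v_i = q/n_i, so the layer transit time is t_i = b_i·n_i / q:
  layer 1 (silty sand): t_1 = 11.5 × 0.11 / 0.01991 = 63.54 d
  layer 2 (coarse sand): t_2 = 6.49 × 0.25 / 0.01991 = 81.50 d
  layer 3 (fractured sandstone): t_3 = 9.50 × 0.07 / 0.01991 = 33.40 d
  layer 4 (karst limestone): t_4 = 7.34 × 0.09 / 0.01991 = 33.18 d
Total t = Σ t_i = 211.6 days = 0.5794 years.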